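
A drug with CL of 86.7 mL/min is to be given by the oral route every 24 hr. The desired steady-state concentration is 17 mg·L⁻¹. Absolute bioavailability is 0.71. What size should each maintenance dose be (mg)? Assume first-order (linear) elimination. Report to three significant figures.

2990 mg

CL = 86.7 mL/min × 60/1000 = 5.202 L/h
D = CL × Css × τ / F = 5.202 × 17 × 24 / 0.71 = 2989 mg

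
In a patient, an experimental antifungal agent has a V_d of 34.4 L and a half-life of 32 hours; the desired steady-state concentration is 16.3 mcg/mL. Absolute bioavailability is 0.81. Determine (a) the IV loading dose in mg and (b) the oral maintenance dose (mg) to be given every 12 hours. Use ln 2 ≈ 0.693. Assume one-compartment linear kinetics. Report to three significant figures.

LD = Vd × C = 34.40 × 16.3 = 560.7 mg
CL = 0.693 × Vd / t½ = 0.693 × 34.40 / 32 = 0.7450 L/h
D = CL × Css × τ / F = 0.7450 × 16.3 × 12 / 0.81 = 179.9 mg

(a) 561 mg; (b) 180 mg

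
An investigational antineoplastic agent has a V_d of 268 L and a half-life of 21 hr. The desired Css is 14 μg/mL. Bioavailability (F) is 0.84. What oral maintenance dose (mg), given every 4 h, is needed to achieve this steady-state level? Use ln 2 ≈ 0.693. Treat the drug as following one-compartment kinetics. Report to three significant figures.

CL = 0.693 × Vd / t½ = 0.693 × 268.0 / 21 = 8.844 L/h
D = CL × Css × τ / F = 8.844 × 14 × 4 / 0.84 = 589.6 mg

590 mg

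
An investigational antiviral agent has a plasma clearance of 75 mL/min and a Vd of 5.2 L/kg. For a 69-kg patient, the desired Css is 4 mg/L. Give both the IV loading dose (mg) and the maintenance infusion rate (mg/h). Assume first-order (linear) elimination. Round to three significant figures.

(a) 1440 mg; (b) 18.0 mg/h

Total Vd = 5.2 × 69 = 358.8 L
LD = Vd · C_target = 358.8 × 4 = 1435 mg
Convert clearance: 75 mL/min × 60 min/h ÷ 1000 mL/L = 4.500 L/h
Infusion rate = 4.500 L/h × 4 mg/L = 18.00 mg/h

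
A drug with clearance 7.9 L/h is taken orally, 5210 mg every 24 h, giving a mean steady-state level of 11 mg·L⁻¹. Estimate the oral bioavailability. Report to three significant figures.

0.400

F·D/τ = CL·Css at steady state → F = CL·Css·τ / D.
F = 7.9 × 11 × 24 / 5210 = 0.400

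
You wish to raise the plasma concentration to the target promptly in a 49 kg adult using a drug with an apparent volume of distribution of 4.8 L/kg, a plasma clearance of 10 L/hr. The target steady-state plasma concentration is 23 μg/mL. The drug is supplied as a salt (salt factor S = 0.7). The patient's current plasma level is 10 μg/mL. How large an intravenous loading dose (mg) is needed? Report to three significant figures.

4370 mg

Vd(total) = 49 kg × 4.8 L/kg = 235.2 L
Concentration deficit ΔC = 23 − 10 = 13.00 mg/L
LD = Vd × ΔC / S = 235.2 × 13.00 / 0.7 = 4368 mg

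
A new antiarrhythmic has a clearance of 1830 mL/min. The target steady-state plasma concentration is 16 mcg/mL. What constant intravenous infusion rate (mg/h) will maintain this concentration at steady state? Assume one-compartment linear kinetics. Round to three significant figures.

1760 mg/h

Convert clearance: 1830 mL/min × 60 min/h ÷ 1000 mL/L = 109.8 L/h
At steady state, infusion rate equals elimination rate: rate in = CL × Css.
R₀ = 109.8 × 16 = 1757 mg/h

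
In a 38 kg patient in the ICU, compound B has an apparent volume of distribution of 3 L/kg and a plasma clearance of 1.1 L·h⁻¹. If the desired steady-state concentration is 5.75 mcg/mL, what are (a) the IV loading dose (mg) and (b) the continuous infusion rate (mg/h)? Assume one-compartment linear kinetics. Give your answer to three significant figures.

(a) 656 mg; (b) 6.33 mg/h

Vd(total) = 38 kg × 3 L/kg = 114.0 L
Loading: fill Vd to C_target → 114.0 L × 5.75 mg/L = 655.5 mg
Infusion rate = 1.100 L/h × 5.75 mg/L = 6.325 mg/h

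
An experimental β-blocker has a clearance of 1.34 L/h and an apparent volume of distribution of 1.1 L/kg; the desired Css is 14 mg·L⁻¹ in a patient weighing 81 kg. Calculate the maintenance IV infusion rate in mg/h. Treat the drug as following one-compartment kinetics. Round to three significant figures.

At steady state, infusion rate equals elimination rate: rate in = CL × Css.
R₀ = 1.340 × 14 = 18.76 mg/h

18.8 mg/h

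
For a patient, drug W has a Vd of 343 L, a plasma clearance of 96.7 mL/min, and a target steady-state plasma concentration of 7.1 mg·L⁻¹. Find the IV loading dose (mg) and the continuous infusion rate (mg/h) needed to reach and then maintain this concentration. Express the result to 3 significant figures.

Loading: fill Vd to C_target → 343.0 L × 7.1 mg/L = 2435 mg
Convert clearance: 96.7 mL/min × 60 min/h ÷ 1000 mL/L = 5.802 L/h
Maintenance infusion rate = CL × Css = 5.802 × 7.1 = 41.19 mg/h

(a) 2440 mg; (b) 41.2 mg/h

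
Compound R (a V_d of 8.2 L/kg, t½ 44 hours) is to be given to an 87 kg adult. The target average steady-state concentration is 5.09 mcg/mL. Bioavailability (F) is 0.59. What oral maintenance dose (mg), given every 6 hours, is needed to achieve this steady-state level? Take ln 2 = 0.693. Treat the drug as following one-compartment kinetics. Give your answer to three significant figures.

Vd = 8.2 L/kg × 87 kg = 713.4 L
CL = ln 2 · Vd / t½ = 0.693 × 713.4 / 44 = 11.24 L/h
D = CL × Css × τ / F = 11.24 × 5.09 × 6 / 0.59 = 581.8 mg

582 mg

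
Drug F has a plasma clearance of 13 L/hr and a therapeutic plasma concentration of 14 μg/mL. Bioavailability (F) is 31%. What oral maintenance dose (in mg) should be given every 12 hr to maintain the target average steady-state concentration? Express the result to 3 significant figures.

7050 mg

D = CL × Css × τ / F = 13.00 × 14 × 12 / 0.31 = 7045 mg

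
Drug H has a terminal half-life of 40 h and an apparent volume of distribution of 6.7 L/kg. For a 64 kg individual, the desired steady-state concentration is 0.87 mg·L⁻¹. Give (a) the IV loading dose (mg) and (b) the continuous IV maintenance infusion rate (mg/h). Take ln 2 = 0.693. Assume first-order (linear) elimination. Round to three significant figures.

(a) 373 mg; (b) 6.46 mg/h

Vd = 6.7 L/kg × 64 kg = 428.8 L
LD = Vd × C = 428.8 × 0.87 = 373.1 mg
CL = 0.693 × Vd / t½ = 0.693 × 428.8 / 40 = 7.429 L/h
Infusion rate = CL × Css = 7.429 × 0.87 = 6.463 mg/h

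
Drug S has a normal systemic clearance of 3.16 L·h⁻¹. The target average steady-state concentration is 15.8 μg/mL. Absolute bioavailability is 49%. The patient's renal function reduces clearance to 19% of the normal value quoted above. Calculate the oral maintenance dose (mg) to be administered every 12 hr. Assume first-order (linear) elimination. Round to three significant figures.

232 mg

Patient clearance = 0.19 × 3.160 = 0.6004 L/h
D = CL × Css × τ / F = 0.6004 × 15.8 × 12 / 0.49 = 232.3 mg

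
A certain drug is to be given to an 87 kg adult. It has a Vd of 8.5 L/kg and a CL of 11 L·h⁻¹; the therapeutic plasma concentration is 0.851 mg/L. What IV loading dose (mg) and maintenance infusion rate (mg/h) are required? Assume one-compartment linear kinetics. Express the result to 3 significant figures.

Total Vd = 8.5 × 87 = 739.5 L
Loading dose = Vd × C = 739.5 × 0.851 = 629.3 mg
Maintenance: replace elimination → rate = CL × Css = 11.00 × 0.851 = 9.361 mg/h

(a) 629 mg; (b) 9.36 mg/h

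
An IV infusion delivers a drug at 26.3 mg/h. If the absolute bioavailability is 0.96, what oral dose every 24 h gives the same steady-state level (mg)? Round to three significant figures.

To maintain the same Css, the systemic dosing rate must be unchanged: F·D/τ = infusion rate.
D = rate × τ / F = 26.3 × 24 / 0.96 = 657.5 mg

658 mg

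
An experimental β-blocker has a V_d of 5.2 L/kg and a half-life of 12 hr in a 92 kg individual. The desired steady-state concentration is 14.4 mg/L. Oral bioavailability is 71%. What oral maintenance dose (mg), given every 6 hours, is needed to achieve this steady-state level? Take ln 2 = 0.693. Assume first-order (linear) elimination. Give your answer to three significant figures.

3360 mg

Vd(total) = 92 kg × 5.2 L/kg = 478.4 L
CL = ln 2 · Vd / t½ = 0.693 × 478.4 / 12 = 27.63 L/h
D = CL × Css × τ / F = 27.63 × 14.4 × 6 / 0.71 = 3362 mg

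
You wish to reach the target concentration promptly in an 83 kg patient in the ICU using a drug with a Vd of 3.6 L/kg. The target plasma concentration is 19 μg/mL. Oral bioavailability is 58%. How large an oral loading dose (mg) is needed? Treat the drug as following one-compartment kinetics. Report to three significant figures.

Vd(total) = 83 kg × 3.6 L/kg = 298.8 L
LD = Vd × C / F = 298.8 × 19.00 / 0.58 = 9788 mg

9790 mg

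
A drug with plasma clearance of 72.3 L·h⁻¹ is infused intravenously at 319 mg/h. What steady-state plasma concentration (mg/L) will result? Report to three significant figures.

Css = rate / CL = 319 / 72.30 = 4.412 mg/L

4.41 mg/L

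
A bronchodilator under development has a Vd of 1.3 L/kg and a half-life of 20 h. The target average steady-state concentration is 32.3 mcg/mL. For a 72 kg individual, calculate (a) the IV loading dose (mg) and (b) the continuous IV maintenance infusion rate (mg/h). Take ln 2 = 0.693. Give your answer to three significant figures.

Vd = 1.3 L/kg × 72 kg = 93.60 L
LD = Vd × C = 93.60 × 32.3 = 3023 mg
CL = 0.693 × Vd / t½ = 0.693 × 93.60 / 20 = 3.243 L/h
Infusion rate = CL × Css = 3.243 × 32.3 = 104.7 mg/h

(a) 3020 mg; (b) 105 mg/h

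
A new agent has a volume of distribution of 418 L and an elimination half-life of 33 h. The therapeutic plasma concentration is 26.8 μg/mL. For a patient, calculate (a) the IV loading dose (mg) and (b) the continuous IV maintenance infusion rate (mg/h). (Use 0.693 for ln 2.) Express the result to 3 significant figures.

(a) 11200 mg; (b) 235 mg/h

LD = Vd × C = 418.0 × 26.8 = 11200 mg
CL = 0.693 × Vd / t½ = 0.693 × 418.0 / 33 = 8.778 L/h
Infusion rate = CL × Css = 8.778 × 26.8 = 235.3 mg/h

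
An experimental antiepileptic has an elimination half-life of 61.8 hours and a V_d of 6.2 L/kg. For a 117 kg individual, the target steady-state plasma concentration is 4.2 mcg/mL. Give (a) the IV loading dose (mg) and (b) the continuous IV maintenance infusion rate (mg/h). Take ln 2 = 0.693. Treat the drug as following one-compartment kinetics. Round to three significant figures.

Vd(total) = 117 kg × 6.2 L/kg = 725.4 L
LD = Vd × C = 725.4 × 4.2 = 3047 mg
CL = 0.693 × Vd / t½ = 0.693 × 725.4 / 61.8 = 8.134 L/h
Infusion rate = CL × Css = 8.134 × 4.2 = 34.16 mg/h

(a) 3050 mg; (b) 34.2 mg/h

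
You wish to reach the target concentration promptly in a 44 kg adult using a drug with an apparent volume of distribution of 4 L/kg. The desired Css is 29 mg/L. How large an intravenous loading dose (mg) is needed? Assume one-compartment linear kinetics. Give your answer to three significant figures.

5100 mg

Vd = 4 L/kg × 44 kg = 176.0 L
LD = Vd × C = 176.0 × 29.00 = 5104 mg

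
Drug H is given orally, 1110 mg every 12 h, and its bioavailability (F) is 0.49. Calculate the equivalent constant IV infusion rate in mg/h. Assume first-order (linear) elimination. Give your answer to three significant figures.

Equivalent systemic input: infusion rate = F·D/τ.
Rate = 0.49 × 1110 / 12 = 45.33 mg/h

45.3 mg/h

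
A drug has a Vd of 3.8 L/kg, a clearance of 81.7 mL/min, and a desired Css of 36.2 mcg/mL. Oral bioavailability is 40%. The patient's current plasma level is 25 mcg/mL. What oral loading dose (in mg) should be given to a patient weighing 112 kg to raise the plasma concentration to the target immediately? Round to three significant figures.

Vd = 3.8 L/kg × 112 kg = 425.6 L
Concentration deficit ΔC = 36.2 − 25 = 11.20 mg/L
LD = Vd × ΔC / F = 425.6 × 11.20 / 0.4 = 11920 mg

11900 mg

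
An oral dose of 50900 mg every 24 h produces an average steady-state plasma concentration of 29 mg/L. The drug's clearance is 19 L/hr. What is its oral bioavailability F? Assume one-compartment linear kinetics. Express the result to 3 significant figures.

0.260

F·D/τ = CL·Css at steady state → F = CL·Css·τ / D.
F = 19 × 29 × 24 / 50900 = 0.260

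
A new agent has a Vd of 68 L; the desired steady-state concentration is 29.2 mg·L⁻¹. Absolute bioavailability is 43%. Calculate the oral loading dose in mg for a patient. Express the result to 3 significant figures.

4620 mg

The loading dose fills Vd to the target concentration.
LD = Vd × C / F = 68.00 × 29.20 / 0.43 = 4618 mg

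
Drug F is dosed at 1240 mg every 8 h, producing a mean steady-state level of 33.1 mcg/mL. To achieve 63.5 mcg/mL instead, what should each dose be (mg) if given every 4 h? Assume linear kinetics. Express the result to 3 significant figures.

With linear kinetics, Css is proportional to dose rate (D/τ) at fixed clearance.
D₂ = D₁ × (Css,target / Css,current) × (τ₂/τ₁) = 1240 × (63.5/33.1) × (4/8) = 1189 mg

1190 mg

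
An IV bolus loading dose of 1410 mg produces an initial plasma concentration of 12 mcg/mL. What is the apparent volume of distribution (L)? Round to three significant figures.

118 L

Immediately after an IV bolus, C₀ = Dose / Vd, so Vd = Dose / C₀.
Vd = 1410 / 12 = 117.5 L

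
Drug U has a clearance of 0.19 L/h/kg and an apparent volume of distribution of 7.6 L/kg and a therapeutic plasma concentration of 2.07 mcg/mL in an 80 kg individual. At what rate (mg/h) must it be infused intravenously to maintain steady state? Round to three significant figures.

CL = 0.19 L/h/kg × 80 kg = 15.20 L/h
Infusion rate = CL · Css = 15.20 L/h × 2.07 mg/L = 31.46 mg/h

31.5 mg/h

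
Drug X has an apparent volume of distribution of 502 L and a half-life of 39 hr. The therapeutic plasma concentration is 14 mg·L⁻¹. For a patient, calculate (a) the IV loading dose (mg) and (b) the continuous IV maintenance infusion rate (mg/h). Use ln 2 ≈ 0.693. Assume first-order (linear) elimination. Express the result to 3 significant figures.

LD = Vd × C = 502.0 × 14 = 7028 mg
CL = 0.693 × Vd / t½ = 0.693 × 502.0 / 39 = 8.920 L/h
Infusion rate = CL × Css = 8.920 × 14 = 124.9 mg/h

(a) 7030 mg; (b) 125 mg/h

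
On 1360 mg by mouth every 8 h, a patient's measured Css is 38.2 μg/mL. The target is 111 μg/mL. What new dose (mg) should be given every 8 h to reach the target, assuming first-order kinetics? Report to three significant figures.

With linear kinetics, Css is proportional to dose rate (D/τ) at fixed clearance.
D₂ = D₁ × (Css,target / Css,current) = 1360 × 111/38.2 = 3952 mg

3950 mg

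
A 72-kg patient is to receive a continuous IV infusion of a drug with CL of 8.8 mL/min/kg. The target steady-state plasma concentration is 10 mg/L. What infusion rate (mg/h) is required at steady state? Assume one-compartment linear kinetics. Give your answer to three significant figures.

CL = 8.8 mL/min/kg × 72 kg = 633.6 mL/min = 633.6 × 60/1000 = 38.02 L/h
R₀ = 38.02 × 10 = 380.2 mg/h

380 mg/h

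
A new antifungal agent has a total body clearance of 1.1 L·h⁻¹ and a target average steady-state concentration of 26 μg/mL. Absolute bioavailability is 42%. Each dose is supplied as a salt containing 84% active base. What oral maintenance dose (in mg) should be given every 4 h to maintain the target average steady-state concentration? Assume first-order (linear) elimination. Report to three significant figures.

324 mg

D = CL × Css × τ / F / S = 1.100 × 26 × 4 / 0.42 / 0.84 = 324.3 mg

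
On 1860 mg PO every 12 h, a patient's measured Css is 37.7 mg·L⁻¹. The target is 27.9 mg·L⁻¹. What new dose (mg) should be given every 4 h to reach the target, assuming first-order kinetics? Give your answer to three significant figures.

For first-order elimination, Css ∝ F·D/(CL·τ); F and CL are unchanged, so Css ∝ D/τ.
D₂ = D₁ × (Css,target / Css,current) × (τ₂/τ₁) = 1860 × (27.9/37.7) × (4/12) = 458.8 mg

459 mg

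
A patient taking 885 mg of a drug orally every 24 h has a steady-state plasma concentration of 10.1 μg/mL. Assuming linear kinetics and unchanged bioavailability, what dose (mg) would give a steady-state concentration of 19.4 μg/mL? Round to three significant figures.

1700 mg

For first-order elimination, Css ∝ F·D/(CL·τ); F and CL are unchanged, so Css ∝ D/τ.
D₂ = D₁ × (Css,target / Css,current) = 885 × 19.4/10.1 = 1700 mg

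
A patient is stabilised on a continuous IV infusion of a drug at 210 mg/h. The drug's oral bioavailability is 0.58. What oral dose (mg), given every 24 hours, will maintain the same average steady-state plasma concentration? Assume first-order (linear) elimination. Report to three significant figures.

8690 mg

To maintain the same Css, the systemic dosing rate must be unchanged: F·D/τ = infusion rate.
D = rate × τ / F = 210 × 24 / 0.58 = 8690 mg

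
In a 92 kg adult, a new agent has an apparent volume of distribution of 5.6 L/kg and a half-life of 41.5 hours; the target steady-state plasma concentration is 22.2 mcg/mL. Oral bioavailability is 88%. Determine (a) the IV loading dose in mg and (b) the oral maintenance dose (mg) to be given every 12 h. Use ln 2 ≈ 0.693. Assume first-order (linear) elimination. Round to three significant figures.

(a) 11400 mg; (b) 2600 mg

Total Vd = 5.6 × 92 = 515.2 L
LD = Vd × C = 515.2 × 22.2 = 11440 mg
CL = 0.693 × Vd / t½ = 0.693 × 515.2 / 41.5 = 8.603 L/h
D = CL × Css × τ / F = 8.603 × 22.2 × 12 / 0.88 = 2604 mg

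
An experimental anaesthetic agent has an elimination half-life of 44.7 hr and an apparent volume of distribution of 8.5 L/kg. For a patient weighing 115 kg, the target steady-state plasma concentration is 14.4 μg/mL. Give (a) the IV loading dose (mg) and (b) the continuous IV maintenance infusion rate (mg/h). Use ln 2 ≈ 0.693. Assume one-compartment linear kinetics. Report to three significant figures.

Total Vd = 8.5 × 115 = 977.5 L
LD = Vd × C = 977.5 × 14.4 = 14080 mg
CL = 0.693 × Vd / t½ = 0.693 × 977.5 / 44.7 = 15.15 L/h
Infusion rate = CL × Css = 15.15 × 14.4 = 218.2 mg/h

(a) 14100 mg; (b) 218 mg/h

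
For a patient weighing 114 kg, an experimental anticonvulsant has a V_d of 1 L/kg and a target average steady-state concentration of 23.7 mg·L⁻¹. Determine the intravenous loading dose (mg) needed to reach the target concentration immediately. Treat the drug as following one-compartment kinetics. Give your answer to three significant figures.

2700 mg

Vd = 1 L/kg × 114 kg = 114.0 L
The loading dose fills Vd to the target concentration.
LD = Vd × C = 114.0 × 23.70 = 2702 mg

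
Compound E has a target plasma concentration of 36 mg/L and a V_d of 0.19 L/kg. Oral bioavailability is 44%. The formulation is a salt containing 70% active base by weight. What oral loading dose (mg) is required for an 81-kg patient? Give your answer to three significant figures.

1800 mg

Vd = 0.19 L/kg × 81 kg = 15.39 L
The loading dose fills Vd to the target concentration.
LD = Vd × C / F / S = 15.39 × 36.00 / 0.44 / 0.7 = 1799 mg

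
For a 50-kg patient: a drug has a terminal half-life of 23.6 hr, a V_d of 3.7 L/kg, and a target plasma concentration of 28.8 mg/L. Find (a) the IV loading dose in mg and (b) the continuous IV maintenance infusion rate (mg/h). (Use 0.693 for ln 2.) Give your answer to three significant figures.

(a) 5330 mg; (b) 156 mg/h

Vd(total) = 50 kg × 3.7 L/kg = 185.0 L
LD = Vd × C = 185.0 × 28.8 = 5328 mg
CL = 0.693 × Vd / t½ = 0.693 × 185.0 / 23.6 = 5.432 L/h
Infusion rate = CL × Css = 5.432 × 28.8 = 156.4 mg/h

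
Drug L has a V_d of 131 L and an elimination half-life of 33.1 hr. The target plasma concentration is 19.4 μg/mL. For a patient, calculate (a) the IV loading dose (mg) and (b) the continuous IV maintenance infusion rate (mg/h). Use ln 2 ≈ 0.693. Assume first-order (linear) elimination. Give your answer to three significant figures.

LD = Vd × C = 131.0 × 19.4 = 2541 mg
CL = 0.693 × Vd / t½ = 0.693 × 131.0 / 33.1 = 2.743 L/h
Infusion rate = CL × Css = 2.743 × 19.4 = 53.21 mg/h

(a) 2540 mg; (b) 53.2 mg/h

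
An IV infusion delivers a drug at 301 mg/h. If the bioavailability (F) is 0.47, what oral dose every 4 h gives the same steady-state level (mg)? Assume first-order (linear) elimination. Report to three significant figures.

2560 mg

To maintain the same Css, the systemic dosing rate must be unchanged: F·D/τ = infusion rate.
D = rate × τ / F = 301 × 4 / 0.47 = 2562 mg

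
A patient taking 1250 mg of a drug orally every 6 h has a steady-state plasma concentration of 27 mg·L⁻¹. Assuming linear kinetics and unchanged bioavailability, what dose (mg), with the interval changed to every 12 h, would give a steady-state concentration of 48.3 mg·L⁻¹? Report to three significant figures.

With linear kinetics, Css is proportional to dose rate (D/τ) at fixed clearance.
D₂ = D₁ × (Css,target / Css,current) × (τ₂/τ₁) = 1250 × (48.3/27) × (12/6) = 4472 mg

4470 mg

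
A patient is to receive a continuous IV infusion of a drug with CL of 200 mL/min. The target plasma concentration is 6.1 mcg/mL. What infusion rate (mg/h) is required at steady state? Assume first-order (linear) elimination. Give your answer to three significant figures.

Convert clearance: 200 mL/min × 60 min/h ÷ 1000 mL/L = 12.00 L/h
Rate = CL × Css = 12.00 × 6.1 = 73.20 mg/h

73.2 mg/h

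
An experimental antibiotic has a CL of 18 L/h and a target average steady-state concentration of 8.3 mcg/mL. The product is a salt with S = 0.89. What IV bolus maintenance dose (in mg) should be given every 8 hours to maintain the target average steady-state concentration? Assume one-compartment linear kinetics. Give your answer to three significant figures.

1340 mg

D = CL × Css × τ / S = 18.00 × 8.3 × 8 / 0.89 = 1343 mg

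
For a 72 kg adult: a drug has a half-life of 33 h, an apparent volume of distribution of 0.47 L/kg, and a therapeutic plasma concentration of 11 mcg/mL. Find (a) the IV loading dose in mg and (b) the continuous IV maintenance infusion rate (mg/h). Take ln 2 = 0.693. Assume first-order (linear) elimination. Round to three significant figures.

Total Vd = 0.47 × 72 = 33.84 L
LD = Vd × C = 33.84 × 11 = 372.2 mg
CL = 0.693 × Vd / t½ = 0.693 × 33.84 / 33 = 0.7106 L/h
Infusion rate = CL × Css = 0.7106 × 11 = 7.817 mg/h

(a) 372 mg; (b) 7.82 mg/h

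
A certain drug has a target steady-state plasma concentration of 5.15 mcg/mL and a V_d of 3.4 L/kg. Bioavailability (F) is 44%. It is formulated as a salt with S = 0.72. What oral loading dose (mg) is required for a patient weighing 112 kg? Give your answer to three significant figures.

6190 mg

Vd = 3.4 L/kg × 112 kg = 380.8 L
The loading dose fills Vd to the target concentration.
LD = Vd × C / F / S = 380.8 × 5.150 / 0.44 / 0.72 = 6190 mg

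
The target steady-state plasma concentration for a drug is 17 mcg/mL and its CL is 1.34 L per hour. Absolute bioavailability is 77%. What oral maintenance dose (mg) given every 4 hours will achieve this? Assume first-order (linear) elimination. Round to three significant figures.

118 mg

At steady state, dose per interval replaces the amount cleared in that interval: F·D/τ = CL·Css.
D = CL × Css × τ / F = 1.340 × 17 × 4 / 0.77 = 118.3 mg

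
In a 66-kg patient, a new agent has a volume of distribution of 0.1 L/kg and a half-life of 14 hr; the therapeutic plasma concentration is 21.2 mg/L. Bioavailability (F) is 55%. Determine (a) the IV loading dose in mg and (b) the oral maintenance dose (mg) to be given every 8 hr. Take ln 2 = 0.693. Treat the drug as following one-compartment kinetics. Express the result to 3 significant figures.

Total Vd = 0.1 × 66 = 6.600 L
LD = Vd × C = 6.600 × 21.2 = 139.9 mg
CL = 0.693 × Vd / t½ = 0.693 × 6.600 / 14 = 0.3267 L/h
D = CL × Css × τ / F = 0.3267 × 21.2 × 8 / 0.55 = 100.7 mg

(a) 140 mg; (b) 101 mg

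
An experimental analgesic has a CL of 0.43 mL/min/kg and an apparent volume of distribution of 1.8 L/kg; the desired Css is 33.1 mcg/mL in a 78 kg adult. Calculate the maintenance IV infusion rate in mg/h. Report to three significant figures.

CL = 0.43 mL/min/kg × 78 kg = 33.54 mL/min = 33.54 × 60/1000 = 2.012 L/h
R₀ = 2.012 × 33.1 = 66.60 mg/h

66.6 mg/h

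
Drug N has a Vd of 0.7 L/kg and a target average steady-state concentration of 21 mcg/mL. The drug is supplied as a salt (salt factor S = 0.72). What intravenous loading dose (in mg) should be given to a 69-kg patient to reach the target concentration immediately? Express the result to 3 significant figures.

Vd(total) = 69 kg × 0.7 L/kg = 48.30 L
The loading dose fills Vd to the target concentration.
LD = Vd × C / S = 48.30 × 21.00 / 0.72 = 1409 mg

1410 mg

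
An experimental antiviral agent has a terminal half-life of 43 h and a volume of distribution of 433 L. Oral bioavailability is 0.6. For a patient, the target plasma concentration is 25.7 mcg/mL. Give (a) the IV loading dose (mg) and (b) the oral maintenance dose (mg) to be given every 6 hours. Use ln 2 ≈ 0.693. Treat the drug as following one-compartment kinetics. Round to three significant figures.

(a) 11100 mg; (b) 1790 mg

LD = Vd × C = 433.0 × 25.7 = 11130 mg
CL = 0.693 × Vd / t½ = 0.693 × 433.0 / 43 = 6.978 L/h
D = CL × Css × τ / F = 6.978 × 25.7 × 6 / 0.6 = 1793 mg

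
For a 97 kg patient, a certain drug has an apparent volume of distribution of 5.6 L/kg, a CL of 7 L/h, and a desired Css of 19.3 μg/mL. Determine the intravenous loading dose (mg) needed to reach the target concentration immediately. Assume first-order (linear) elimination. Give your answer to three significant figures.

10500 mg

Vd = 5.6 L/kg × 97 kg = 543.2 L
Loading dose depends on Vd (not clearance): it fills the distribution volume.
LD = Vd × C = 543.2 × 19.30 = 10480 mg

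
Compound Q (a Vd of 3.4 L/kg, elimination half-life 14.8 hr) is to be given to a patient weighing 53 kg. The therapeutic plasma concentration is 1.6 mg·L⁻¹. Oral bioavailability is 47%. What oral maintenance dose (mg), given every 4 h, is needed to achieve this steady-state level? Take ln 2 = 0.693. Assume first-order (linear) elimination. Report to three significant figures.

Vd = 3.4 L/kg × 53 kg = 180.2 L
CL = ln 2 · Vd / t½ = 0.693 × 180.2 / 14.8 = 8.438 L/h
D = CL × Css × τ / F = 8.438 × 1.6 × 4 / 0.47 = 114.9 mg

115 mg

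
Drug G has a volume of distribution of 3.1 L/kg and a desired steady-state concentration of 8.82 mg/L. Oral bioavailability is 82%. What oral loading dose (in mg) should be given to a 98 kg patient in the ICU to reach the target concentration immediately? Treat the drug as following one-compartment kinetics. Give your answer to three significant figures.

Vd = 3.1 L/kg × 98 kg = 303.8 L
The loading dose fills Vd to the target concentration.
LD = Vd × C / F = 303.8 × 8.820 / 0.82 = 3268 mg

3270 mg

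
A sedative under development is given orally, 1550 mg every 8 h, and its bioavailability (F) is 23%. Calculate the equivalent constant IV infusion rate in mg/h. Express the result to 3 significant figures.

Equivalent systemic input: infusion rate = F·D/τ.
Rate = 0.23 × 1550 / 8 = 44.56 mg/h

44.6 mg/h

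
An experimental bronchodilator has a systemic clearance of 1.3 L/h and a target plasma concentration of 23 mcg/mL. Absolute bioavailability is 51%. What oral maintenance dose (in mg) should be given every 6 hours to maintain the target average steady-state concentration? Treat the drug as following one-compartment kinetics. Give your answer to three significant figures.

352 mg

At steady state, dose per interval replaces the amount cleared in that interval: F·D/τ = CL·Css.
D = CL × Css × τ / F = 1.300 × 23 × 6 / 0.51 = 351.8 mg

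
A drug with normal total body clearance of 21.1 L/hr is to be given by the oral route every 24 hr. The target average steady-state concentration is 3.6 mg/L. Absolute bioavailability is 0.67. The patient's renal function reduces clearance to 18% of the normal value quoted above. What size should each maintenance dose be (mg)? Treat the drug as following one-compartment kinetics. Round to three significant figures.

Patient clearance = 0.18 × 21.10 = 3.798 L/h
D = CL × Css × τ / F = 3.798 × 3.6 × 24 / 0.67 = 489.8 mg

490 mg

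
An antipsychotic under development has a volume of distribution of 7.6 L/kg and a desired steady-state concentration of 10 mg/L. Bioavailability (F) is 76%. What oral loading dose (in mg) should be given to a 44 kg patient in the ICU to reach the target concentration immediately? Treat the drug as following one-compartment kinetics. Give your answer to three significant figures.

4400 mg

Vd(total) = 44 kg × 7.6 L/kg = 334.4 L
The loading dose fills Vd to the target concentration.
LD = Vd × C / F = 334.4 × 10.00 / 0.76 = 4400 mg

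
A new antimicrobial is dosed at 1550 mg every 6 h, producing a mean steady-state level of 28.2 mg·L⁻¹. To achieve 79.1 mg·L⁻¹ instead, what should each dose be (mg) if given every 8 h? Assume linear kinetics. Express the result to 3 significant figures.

5800 mg

With linear kinetics, Css is proportional to dose rate (D/τ) at fixed clearance.
D₂ = D₁ × (Css,target / Css,current) × (τ₂/τ₁) = 1550 × (79.1/28.2) × (8/6) = 5797 mg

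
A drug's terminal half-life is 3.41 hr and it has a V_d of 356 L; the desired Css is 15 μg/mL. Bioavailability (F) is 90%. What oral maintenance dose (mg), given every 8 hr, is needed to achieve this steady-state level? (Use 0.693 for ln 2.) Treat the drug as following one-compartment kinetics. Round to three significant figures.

9650 mg

CL = ln 2 · Vd / t½ = 0.693 × 356.0 / 3.41 = 72.35 L/h
D = CL × Css × τ / F = 72.35 × 15 × 8 / 0.9 = 9647 mg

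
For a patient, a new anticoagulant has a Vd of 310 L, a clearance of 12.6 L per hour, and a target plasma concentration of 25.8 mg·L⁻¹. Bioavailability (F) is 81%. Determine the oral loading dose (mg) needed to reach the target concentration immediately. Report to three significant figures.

The loading dose fills Vd to the target concentration; clearance is irrelevant here.
LD = Vd × C / F = 310.0 × 25.80 / 0.81 = 9874 mg

9870 mg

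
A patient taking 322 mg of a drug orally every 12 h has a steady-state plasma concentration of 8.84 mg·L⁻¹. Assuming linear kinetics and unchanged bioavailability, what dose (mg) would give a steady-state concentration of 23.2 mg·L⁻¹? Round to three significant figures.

845 mg

For first-order elimination, Css ∝ F·D/(CL·τ); F and CL are unchanged, so Css ∝ D/τ.
D₂ = D₁ × (Css,target / Css,current) = 322 × 23.2/8.84 = 845.1 mg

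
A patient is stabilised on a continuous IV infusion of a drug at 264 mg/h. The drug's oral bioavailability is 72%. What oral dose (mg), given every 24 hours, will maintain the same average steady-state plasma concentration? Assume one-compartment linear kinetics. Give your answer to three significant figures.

To maintain the same Css, the systemic dosing rate must be unchanged: F·D/τ = infusion rate.
D = rate × τ / F = 264 × 24 / 0.72 = 8800 mg

8800 mg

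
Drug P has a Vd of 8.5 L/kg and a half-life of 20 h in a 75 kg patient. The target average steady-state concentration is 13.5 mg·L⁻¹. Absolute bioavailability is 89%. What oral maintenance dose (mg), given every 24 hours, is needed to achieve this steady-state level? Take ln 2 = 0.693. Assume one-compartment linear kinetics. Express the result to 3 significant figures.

8040 mg

Vd(total) = 75 kg × 8.5 L/kg = 637.5 L
k = 0.693/20 = 0.03465 h⁻¹, so CL = k·Vd = 0.03465 × 637.5 = 22.09 L/h
D = CL × Css × τ / F = 22.09 × 13.5 × 24 / 0.89 = 8042 mg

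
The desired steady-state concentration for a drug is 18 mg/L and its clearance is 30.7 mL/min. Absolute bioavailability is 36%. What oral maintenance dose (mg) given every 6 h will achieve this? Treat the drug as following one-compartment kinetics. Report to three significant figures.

553 mg

CL = 30.7 mL/min = 30.7 × 0.06 = 1.842 L/h
At steady state, dose per interval replaces the amount cleared in that interval: F·D/τ = CL·Css.
D = CL × Css × τ / F = 1.842 × 18 × 6 / 0.36 = 552.6 mg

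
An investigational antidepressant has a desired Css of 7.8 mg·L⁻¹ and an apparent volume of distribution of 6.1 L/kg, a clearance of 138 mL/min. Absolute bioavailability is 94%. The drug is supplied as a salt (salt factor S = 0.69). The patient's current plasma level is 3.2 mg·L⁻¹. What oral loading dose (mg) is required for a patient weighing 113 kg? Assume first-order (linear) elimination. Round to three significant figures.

4890 mg

Total Vd = 6.1 × 113 = 689.3 L
The loading dose fills Vd to the target concentration.
Concentration deficit ΔC = 7.8 − 3.2 = 4.600 mg/L
LD = Vd × ΔC / F / S = 689.3 × 4.600 / 0.94 / 0.69 = 4889 mg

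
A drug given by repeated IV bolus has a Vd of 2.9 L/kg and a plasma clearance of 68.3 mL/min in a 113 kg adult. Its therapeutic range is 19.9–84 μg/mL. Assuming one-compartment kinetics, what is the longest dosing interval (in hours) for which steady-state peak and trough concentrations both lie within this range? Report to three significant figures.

115 h

Total Vd = 2.9 × 113 = 327.7 L
Convert clearance: 68.3 mL/min × 60 min/h ÷ 1000 mL/L = 4.098 L/h
k = CL / Vd = 4.098 / 327.7 = 0.01251 h⁻¹
Between IV bolus doses, concentration decays as C = C₀·e^(−kτ), so C_peak/C_trough = e^(kτ).
τ_max = ln(C_peak/C_trough) / k = ln(84/19.9) / 0.01251 = 1.440 / 0.01251 = 115.1 h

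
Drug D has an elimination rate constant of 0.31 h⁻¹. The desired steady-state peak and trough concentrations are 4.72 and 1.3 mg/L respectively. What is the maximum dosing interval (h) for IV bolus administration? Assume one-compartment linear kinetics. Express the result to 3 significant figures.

4.16 h

Between IV bolus doses, concentration decays as C = C₀·e^(−kτ), so C_peak/C_trough = e^(kτ).
τ_max = ln(C_peak/C_trough) / k = ln(4.72/1.3) / 0.3100 = 1.289 / 0.3100 = 4.158 h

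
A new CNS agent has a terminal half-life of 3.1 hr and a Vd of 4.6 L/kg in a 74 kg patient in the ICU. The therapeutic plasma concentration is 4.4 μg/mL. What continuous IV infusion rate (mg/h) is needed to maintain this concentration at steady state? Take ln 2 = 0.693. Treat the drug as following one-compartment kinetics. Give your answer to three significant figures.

335 mg/h

Vd(total) = 74 kg × 4.6 L/kg = 340.4 L
CL = ln 2 · Vd / t½ = 0.693 × 340.4 / 3.1 = 76.10 L/h
Infusion rate = CL × Css = 76.10 × 4.4 = 334.8 mg/h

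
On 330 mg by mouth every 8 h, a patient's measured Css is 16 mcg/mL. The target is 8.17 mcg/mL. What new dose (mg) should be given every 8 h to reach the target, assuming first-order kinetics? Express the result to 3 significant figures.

169 mg

With linear kinetics, Css is proportional to dose rate (D/τ) at fixed clearance.
D₂ = D₁ × (Css,target / Css,current) = 330 × 8.17/16 = 168.5 mg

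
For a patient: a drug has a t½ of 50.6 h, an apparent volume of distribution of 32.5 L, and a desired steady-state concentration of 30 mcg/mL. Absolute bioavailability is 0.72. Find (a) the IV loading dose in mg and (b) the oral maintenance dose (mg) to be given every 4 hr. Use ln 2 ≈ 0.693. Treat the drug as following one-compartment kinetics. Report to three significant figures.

LD = Vd × C = 32.50 × 30 = 975.0 mg
CL = 0.693 × Vd / t½ = 0.693 × 32.50 / 50.6 = 0.4451 L/h
D = CL × Css × τ / F = 0.4451 × 30 × 4 / 0.72 = 74.18 mg

(a) 975 mg; (b) 74.2 mg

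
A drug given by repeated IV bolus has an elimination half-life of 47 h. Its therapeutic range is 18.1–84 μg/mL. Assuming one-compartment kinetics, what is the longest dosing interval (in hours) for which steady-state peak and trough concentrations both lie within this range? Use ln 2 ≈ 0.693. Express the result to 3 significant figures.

104 h

k = 0.693 / t½ = 0.693 / 47 = 0.01474 h⁻¹
Between IV bolus doses, concentration decays as C = C₀·e^(−kτ), so C_peak/C_trough = e^(kτ).
τ_max = ln(C_peak/C_trough) / k = ln(84/18.1) / 0.01474 = 1.535 / 0.01474 = 104.1 h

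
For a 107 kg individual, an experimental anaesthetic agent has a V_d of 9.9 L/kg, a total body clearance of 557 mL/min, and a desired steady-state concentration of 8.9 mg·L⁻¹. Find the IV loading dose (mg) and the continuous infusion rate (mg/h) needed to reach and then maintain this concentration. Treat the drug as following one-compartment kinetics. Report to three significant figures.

Vd = 9.9 L/kg × 107 kg = 1059 L
LD = Vd · C_target = 1059 × 8.9 = 9425 mg
CL = 557 mL/min = 557 × 0.06 = 33.42 L/h
Maintenance infusion rate = CL × Css = 33.42 × 8.9 = 297.4 mg/h

(a) 9430 mg; (b) 297 mg/h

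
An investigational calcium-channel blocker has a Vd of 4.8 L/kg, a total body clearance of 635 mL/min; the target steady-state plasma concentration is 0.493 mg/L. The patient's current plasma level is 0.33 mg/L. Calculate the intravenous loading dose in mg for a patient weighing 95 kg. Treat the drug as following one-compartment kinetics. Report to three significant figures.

Total Vd = 4.8 × 95 = 456.0 L
The loading dose fills Vd to the target concentration.
Concentration deficit ΔC = 0.493 − 0.33 = 0.1630 mg/L
LD = Vd × ΔC = 456.0 × 0.1630 = 74.33 mg

74.3 mg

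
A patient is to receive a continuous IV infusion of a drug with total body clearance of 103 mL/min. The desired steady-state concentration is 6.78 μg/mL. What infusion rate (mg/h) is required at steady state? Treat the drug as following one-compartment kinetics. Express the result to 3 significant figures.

Convert clearance: 103 mL/min × 60 min/h ÷ 1000 mL/L = 6.180 L/h
Infusion rate = CL · Css = 6.180 L/h × 6.78 mg/L = 41.90 mg/h

41.9 mg/h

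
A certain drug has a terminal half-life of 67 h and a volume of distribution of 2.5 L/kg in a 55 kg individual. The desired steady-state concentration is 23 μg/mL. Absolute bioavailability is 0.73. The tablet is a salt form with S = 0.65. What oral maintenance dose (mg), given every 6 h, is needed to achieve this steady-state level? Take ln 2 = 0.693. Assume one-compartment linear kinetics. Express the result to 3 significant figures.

414 mg

Total Vd = 2.5 × 55 = 137.5 L
CL = ln 2 · Vd / t½ = 0.693 × 137.5 / 67 = 1.422 L/h
D = CL × Css × τ / F / S = 1.422 × 23 × 6 / 0.73 / 0.65 = 413.6 mg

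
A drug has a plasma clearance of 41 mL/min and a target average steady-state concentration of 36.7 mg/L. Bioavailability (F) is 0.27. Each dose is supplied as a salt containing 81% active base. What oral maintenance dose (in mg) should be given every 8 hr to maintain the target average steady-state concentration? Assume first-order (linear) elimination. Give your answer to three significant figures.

3300 mg

CL = 41 mL/min = 41 × 0.06 = 2.460 L/h
D = CL × Css × τ / F / S = 2.460 × 36.7 × 8 / 0.27 / 0.81 = 3302 mg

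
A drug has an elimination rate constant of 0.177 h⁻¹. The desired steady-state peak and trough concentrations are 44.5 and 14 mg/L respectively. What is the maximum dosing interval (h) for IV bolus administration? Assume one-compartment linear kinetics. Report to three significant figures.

Between IV bolus doses, concentration decays as C = C₀·e^(−kτ), so C_peak/C_trough = e^(kτ).
τ_max = ln(C_peak/C_trough) / k = ln(44.5/14) / 0.1770 = 1.156 / 0.1770 = 6.531 h

6.53 h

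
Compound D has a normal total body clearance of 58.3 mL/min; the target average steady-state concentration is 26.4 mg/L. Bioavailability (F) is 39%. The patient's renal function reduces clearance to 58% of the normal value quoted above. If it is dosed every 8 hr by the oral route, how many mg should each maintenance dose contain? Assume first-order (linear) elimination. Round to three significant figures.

CL = 58.3 mL/min = 58.3 × 0.06 = 3.498 L/h
Patient clearance = 0.58 × 3.498 = 2.029 L/h
D = CL × Css × τ / F = 2.029 × 26.4 × 8 / 0.39 = 1099 mg

1100 mg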